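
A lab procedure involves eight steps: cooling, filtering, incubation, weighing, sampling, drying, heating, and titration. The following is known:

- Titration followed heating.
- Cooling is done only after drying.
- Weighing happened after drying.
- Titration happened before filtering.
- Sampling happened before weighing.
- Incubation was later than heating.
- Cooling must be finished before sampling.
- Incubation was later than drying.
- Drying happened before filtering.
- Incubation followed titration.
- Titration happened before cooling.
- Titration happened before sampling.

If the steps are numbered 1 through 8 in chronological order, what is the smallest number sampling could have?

Cooling, drying, heating, and titration must all come before sampling — 4 forced predecessors.
Nothing else is forced ahead of sampling, so its earliest slot is position 4 + 1 = 5.

5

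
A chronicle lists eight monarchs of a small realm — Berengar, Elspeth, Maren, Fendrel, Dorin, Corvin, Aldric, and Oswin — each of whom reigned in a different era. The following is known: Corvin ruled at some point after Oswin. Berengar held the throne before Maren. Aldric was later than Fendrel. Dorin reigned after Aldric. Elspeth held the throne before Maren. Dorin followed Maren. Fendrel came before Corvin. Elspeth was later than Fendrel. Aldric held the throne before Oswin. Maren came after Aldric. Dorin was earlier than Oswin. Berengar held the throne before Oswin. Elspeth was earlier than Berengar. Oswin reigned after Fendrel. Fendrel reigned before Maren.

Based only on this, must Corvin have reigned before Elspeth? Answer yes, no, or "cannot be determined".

Tracing the constraints gives Elspeth → Berengar → Oswin → Corvin, so Elspeth must come before Corvin.
That means Corvin cannot be before Elspeth.

no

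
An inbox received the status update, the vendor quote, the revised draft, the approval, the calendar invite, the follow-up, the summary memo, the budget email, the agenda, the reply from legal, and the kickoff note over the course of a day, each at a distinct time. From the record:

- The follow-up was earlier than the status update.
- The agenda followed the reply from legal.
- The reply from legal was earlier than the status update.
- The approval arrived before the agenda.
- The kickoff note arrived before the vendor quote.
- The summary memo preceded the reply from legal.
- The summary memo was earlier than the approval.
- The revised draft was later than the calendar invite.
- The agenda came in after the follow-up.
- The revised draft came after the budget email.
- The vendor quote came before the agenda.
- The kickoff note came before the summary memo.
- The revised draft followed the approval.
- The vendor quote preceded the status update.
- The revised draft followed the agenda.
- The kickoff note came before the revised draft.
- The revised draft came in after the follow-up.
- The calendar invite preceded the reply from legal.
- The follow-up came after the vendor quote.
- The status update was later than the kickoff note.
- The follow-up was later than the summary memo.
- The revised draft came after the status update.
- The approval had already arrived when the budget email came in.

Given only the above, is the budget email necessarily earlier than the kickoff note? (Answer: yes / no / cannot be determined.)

Tracing the constraints gives the kickoff note → the summary memo → the approval → the budget email, so the kickoff note must come before the budget email.
That means the budget email cannot be before the kickoff note.

no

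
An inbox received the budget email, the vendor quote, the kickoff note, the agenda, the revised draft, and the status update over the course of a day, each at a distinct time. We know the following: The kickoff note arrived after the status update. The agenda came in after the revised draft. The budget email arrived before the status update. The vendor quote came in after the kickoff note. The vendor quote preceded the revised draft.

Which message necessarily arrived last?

the agenda

Every other message has a chain of constraints placing it before the agenda, so the agenda is last.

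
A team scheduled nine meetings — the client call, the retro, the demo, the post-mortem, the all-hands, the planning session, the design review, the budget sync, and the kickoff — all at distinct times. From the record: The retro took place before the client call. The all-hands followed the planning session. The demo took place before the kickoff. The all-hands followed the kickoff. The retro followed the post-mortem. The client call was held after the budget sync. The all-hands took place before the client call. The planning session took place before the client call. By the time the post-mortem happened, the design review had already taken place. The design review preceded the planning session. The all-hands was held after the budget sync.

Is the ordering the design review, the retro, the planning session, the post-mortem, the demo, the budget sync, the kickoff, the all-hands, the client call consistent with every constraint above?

no

The constraints require the post-mortem before the retro, but in the proposed sequence the retro appears ahead of the post-mortem. That one violation is enough.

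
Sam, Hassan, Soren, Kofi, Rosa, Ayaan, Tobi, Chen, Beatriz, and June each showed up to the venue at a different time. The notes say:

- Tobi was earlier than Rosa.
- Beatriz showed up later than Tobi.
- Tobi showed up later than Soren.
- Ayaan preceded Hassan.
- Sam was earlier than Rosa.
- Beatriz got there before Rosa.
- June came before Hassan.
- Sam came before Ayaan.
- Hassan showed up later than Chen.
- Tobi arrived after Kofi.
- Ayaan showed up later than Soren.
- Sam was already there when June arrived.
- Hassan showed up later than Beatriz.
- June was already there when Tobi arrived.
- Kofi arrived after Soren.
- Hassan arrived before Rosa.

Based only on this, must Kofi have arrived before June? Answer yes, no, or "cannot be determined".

No chain of stated constraints runs from Kofi to June, and none runs from June to Kofi either.
So the relative order of Kofi and June is not fixed by the given facts.

cannot be determined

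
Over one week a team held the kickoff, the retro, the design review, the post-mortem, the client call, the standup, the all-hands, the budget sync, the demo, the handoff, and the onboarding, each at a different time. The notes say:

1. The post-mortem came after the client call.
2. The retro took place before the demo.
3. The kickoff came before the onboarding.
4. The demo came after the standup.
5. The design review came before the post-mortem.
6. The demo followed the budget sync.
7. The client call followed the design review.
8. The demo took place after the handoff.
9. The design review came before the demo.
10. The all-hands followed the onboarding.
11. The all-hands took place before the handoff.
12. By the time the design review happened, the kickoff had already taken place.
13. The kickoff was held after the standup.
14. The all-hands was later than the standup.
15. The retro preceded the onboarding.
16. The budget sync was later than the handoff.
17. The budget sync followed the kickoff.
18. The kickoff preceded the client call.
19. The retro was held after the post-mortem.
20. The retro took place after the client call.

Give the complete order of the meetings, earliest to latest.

The constraints fix every adjacent pair, so only one ordering works:
the standup → the kickoff → the design review → the client call → the post-mortem → the retro → the onboarding → the all-hands → the handoff → the budget sync → the demo.

the standup, the kickoff, the design review, the client call, the post-mortem, the retro, the onboarding, the all-hands, the handoff, the budget sync, the demo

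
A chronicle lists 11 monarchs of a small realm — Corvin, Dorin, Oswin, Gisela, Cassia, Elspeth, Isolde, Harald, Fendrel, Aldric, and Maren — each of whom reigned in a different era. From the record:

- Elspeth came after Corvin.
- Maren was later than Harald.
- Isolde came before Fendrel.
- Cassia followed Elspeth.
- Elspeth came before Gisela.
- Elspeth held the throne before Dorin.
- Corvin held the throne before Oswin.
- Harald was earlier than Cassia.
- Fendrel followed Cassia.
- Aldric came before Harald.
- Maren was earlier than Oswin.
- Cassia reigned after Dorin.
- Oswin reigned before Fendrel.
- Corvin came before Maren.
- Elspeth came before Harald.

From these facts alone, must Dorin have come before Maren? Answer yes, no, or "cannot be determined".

cannot be determined

No chain of stated constraints runs from Dorin to Maren, and none runs from Maren to Dorin either.
So the relative order of Dorin and Maren is not fixed by the given facts.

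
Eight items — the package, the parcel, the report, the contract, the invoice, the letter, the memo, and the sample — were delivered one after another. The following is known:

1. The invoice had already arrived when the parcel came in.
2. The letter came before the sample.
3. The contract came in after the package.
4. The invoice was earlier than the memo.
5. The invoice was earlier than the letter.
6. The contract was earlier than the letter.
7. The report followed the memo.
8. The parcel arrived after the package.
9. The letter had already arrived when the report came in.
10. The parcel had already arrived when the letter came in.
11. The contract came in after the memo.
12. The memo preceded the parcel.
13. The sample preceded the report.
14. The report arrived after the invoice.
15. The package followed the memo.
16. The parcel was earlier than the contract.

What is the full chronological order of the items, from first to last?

The constraints fix every adjacent pair, so only one ordering works:
the invoice → the memo → the package → the parcel → the contract → the letter → the sample → the report.

the invoice, the memo, the package, the parcel, the contract, the letter, the sample, the report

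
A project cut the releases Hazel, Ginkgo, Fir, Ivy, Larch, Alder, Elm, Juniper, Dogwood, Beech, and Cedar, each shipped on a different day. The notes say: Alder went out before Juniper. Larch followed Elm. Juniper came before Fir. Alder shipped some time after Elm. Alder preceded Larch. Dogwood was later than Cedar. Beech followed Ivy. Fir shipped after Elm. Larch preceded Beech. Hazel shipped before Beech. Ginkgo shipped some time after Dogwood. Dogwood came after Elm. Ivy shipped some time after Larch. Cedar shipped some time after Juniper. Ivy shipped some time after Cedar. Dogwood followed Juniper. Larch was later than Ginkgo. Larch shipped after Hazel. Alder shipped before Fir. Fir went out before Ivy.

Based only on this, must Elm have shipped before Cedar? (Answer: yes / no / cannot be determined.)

yes

Chain the constraints: Elm → Alder → Juniper → Cedar. Each link is directly stated, so Elm comes before Cedar.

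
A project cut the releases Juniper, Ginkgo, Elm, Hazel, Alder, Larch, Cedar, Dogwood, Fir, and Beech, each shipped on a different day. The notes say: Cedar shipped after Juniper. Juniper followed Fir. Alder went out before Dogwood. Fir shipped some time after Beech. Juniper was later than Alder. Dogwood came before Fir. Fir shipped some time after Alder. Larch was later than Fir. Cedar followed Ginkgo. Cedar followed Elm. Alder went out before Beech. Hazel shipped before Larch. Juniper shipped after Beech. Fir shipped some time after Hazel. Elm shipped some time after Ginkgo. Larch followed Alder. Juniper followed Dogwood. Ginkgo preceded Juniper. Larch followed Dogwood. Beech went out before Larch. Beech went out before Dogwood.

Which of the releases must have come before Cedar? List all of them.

Directly stated before Cedar: Elm, Ginkgo, and Juniper.
Alder reaches Cedar via Alder → Juniper → Cedar.
Beech reaches Cedar via Beech → Juniper → Cedar.
Dogwood reaches Cedar via Dogwood → Juniper → Cedar.
Likewise Fir and Hazel each reach Cedar by chaining the stated constraints.
No chain forces Larch ahead of Cedar.

Alder, Beech, Dogwood, Elm, Fir, Ginkgo, Hazel, Juniper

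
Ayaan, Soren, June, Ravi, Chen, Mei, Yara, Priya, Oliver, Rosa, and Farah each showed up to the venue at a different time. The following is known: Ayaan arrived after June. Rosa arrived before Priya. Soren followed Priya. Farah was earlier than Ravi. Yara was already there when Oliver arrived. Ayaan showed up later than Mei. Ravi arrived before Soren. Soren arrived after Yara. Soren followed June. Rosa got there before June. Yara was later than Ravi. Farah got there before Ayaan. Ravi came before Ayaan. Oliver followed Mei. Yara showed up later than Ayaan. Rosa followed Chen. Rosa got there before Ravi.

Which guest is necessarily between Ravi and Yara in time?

Tracing the constraints gives Ravi → Ayaan → Yara, so Ayaan sits after Ravi and before Yara.
No other guest is forced both after Ravi and before Yara.

Ayaan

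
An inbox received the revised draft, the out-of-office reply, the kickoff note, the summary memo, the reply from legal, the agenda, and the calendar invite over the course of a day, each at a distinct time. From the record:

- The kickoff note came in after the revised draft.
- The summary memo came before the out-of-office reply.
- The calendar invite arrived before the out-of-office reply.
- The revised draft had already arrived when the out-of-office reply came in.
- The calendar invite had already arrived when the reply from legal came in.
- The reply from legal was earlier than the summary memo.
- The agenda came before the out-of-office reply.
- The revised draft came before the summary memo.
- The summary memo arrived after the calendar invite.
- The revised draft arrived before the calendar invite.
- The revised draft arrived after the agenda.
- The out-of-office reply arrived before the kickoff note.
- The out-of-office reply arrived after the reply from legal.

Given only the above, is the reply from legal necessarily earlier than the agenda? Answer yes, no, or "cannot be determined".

Tracing the constraints gives the agenda → the revised draft → the calendar invite → the reply from legal, so the agenda must come before the reply from legal.
That means the reply from legal cannot be before the agenda.

no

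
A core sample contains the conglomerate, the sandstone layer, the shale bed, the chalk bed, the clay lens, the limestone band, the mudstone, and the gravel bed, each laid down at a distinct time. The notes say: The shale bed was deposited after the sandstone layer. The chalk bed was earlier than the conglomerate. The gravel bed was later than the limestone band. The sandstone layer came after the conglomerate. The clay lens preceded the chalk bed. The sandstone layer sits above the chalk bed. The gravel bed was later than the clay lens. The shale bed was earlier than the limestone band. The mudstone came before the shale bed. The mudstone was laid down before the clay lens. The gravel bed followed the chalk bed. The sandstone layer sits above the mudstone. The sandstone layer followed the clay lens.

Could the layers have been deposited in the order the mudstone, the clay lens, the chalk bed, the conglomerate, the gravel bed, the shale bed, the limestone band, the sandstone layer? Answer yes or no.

no

The constraints require the limestone band before the gravel bed, but in the proposed sequence the gravel bed appears ahead of the limestone band. That one violation is enough.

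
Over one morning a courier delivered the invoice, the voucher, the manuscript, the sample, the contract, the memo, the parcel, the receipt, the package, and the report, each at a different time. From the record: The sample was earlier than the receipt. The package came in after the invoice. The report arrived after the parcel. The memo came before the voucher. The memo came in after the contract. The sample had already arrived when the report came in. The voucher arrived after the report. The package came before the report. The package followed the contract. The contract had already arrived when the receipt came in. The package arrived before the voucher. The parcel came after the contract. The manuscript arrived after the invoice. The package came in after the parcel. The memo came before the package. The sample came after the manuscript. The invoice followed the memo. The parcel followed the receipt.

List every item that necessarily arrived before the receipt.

the contract, the invoice, the manuscript, the memo, the sample

Directly stated before the receipt: the contract and the sample.
The invoice reaches the receipt via the invoice → the manuscript → the sample → the receipt.
The manuscript reaches the receipt via the manuscript → the sample → the receipt.
The memo reaches the receipt via the memo → the invoice → the manuscript → the sample → the receipt.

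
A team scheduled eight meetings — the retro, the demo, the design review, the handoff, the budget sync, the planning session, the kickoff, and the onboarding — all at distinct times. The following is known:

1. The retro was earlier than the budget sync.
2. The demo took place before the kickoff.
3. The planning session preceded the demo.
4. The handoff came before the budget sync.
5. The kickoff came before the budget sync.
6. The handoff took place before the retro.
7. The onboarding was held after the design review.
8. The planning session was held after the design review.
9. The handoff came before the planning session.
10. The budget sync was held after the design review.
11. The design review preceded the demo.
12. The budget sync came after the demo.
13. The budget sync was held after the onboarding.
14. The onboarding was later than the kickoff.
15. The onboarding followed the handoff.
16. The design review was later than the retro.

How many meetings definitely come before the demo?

Directly stated before the demo: the design review and the planning session.
The handoff reaches the demo via the handoff → the planning session → the demo.
The retro reaches the demo via the retro → the design review → the demo.
That's the design review, the handoff, the planning session, and the retro — 4 in all.

4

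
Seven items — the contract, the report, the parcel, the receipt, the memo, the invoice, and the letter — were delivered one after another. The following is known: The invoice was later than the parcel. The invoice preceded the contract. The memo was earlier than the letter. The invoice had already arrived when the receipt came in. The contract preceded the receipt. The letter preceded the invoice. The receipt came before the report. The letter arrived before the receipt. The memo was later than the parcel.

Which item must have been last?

the report

Every other item has a chain of constraints placing it before the report, so the report is last.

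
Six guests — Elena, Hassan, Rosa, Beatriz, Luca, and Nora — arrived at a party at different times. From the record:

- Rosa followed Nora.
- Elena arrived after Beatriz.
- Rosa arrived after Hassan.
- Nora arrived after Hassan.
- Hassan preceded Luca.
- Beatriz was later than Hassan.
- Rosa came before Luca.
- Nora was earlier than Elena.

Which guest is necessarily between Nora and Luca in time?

Tracing the constraints gives Nora → Rosa → Luca, so Rosa sits after Nora and before Luca.
No other guest is forced both after Nora and before Luca.

Rosa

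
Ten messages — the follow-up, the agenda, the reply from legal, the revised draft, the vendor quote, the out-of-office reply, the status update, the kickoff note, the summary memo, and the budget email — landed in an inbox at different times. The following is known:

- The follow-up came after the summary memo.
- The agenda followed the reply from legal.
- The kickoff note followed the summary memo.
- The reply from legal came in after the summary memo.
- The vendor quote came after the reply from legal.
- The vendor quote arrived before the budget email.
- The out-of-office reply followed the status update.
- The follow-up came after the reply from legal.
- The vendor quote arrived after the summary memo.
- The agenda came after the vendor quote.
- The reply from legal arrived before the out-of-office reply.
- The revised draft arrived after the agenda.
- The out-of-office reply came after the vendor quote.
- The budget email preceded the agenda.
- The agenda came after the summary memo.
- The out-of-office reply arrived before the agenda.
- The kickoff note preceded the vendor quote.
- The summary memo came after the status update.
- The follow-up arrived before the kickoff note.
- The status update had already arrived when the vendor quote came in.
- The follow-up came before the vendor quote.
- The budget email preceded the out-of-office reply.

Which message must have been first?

The status update has a chain of constraints placing it before every other message, so the status update must be first.

the status update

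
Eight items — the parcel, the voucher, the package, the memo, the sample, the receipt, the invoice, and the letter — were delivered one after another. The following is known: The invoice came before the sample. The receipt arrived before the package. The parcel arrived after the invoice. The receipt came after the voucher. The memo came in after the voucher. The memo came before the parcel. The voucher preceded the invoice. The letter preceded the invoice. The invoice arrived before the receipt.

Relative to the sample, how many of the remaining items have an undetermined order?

Forced before the sample: the invoice, the letter, and the voucher.
That leaves the memo, the package, the parcel, and the receipt with no forced order relative to the sample — 4.

4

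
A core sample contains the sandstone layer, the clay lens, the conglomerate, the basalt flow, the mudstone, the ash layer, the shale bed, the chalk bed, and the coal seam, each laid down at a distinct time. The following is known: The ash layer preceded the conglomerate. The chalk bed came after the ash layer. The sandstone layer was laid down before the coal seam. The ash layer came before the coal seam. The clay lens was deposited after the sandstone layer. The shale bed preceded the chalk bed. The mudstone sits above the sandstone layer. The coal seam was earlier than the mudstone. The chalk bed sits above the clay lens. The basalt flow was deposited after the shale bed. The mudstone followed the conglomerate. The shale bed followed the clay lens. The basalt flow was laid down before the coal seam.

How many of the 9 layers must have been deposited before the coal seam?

5

Directly stated before the coal seam: the ash layer, the basalt flow, and the sandstone layer.
The clay lens reaches the coal seam via the clay lens → the shale bed → the basalt flow → the coal seam.
The shale bed reaches the coal seam via the shale bed → the basalt flow → the coal seam.
No chain forces the chalk bed (or any of the others) ahead of the coal seam.
That's the ash layer, the basalt flow, the clay lens, the sandstone layer, and the shale bed — 5 in all.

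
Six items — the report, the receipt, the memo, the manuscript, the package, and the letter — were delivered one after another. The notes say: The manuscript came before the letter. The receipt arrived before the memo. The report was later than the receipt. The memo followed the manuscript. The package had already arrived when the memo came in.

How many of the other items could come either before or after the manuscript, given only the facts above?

3

Forced after the manuscript: the letter and the memo.
That leaves the package, the receipt, and the report with no forced order relative to the manuscript — 3.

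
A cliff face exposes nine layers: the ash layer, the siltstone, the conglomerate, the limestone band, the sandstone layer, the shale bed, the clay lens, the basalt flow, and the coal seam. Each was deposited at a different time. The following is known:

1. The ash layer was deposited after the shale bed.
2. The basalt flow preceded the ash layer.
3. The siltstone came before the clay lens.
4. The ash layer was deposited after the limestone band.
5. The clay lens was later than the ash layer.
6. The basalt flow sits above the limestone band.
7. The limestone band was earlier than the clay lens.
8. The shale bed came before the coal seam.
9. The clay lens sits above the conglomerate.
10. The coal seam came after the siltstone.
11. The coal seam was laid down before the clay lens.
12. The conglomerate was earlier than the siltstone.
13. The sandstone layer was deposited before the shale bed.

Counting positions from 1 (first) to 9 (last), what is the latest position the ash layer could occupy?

The ash layer must come before the clay lens — 1 layer forced after it.
Everything else can be placed before the ash layer in some valid order, so the ash layer can sit as late as position 9 − 1 = 8.

8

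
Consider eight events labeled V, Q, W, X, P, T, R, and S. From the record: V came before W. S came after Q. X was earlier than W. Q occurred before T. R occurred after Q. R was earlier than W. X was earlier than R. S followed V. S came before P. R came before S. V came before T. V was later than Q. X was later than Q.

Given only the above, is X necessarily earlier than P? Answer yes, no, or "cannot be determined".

Chain the constraints: X → R → S → P. Each link is directly stated, so X comes before P.

yes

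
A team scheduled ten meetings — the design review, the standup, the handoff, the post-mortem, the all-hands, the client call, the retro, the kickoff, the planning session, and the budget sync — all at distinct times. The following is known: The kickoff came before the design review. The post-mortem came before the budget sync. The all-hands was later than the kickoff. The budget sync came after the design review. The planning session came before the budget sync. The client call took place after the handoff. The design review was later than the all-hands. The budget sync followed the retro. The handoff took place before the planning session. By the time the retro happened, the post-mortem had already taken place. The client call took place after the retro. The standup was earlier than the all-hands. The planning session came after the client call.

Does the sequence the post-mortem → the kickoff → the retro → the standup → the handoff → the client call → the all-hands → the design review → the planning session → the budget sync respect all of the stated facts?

Check each stated constraint against the proposed order — e.g. the retro is ahead of the budget sync; the post-mortem is ahead of the budget sync. Every pair is in the required order; nothing is violated.

yes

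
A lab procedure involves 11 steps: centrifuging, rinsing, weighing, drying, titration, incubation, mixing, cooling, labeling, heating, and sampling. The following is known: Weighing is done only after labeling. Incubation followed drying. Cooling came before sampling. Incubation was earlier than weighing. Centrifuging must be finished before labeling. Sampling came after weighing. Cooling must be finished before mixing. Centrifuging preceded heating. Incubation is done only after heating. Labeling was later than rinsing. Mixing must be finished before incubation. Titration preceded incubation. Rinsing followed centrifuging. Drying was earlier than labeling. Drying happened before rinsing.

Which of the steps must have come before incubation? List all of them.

centrifuging, cooling, drying, heating, mixing, titration

Directly stated before incubation: drying, heating, mixing, and titration.
Centrifuging reaches incubation via centrifuging → heating → incubation.
Cooling reaches incubation via cooling → mixing → incubation.
No chain forces rinsing (or any of the others) ahead of incubation.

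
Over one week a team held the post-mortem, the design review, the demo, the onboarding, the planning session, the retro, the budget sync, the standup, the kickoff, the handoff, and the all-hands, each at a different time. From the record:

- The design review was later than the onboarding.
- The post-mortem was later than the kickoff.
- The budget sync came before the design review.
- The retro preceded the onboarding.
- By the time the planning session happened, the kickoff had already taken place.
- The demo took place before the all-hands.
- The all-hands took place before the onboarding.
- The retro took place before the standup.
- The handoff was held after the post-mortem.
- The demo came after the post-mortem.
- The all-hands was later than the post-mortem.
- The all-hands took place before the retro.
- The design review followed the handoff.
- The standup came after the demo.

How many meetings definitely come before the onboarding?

5

Directly stated before the onboarding: the all-hands and the retro.
The demo reaches the onboarding via the demo → the all-hands → the onboarding.
The kickoff reaches the onboarding via the kickoff → the post-mortem → the all-hands → the onboarding.
The post-mortem reaches the onboarding via the post-mortem → the all-hands → the onboarding.
That's the all-hands, the demo, the kickoff, the post-mortem, and the retro — 5 in all.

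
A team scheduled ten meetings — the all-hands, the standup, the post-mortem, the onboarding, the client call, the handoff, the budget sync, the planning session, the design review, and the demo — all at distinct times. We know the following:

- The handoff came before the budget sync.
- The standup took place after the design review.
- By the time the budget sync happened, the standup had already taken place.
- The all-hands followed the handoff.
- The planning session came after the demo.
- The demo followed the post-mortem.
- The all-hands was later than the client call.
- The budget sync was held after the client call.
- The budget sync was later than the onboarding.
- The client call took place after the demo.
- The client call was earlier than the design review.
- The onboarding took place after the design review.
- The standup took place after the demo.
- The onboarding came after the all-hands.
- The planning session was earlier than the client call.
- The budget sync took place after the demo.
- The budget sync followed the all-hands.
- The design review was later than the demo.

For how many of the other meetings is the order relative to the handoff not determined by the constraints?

6

Forced after the handoff: the all-hands, the budget sync, and the onboarding.
That leaves the client call, the demo, the design review, the planning session, the post-mortem, and the standup with no forced order relative to the handoff — 6.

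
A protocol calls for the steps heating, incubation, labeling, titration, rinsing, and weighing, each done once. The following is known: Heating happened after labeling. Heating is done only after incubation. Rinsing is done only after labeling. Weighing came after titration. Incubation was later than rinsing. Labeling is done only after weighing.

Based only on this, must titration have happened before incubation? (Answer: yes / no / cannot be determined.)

yes

Chain the constraints: titration → weighing → labeling → rinsing → incubation. Each link is directly stated, so titration comes before incubation.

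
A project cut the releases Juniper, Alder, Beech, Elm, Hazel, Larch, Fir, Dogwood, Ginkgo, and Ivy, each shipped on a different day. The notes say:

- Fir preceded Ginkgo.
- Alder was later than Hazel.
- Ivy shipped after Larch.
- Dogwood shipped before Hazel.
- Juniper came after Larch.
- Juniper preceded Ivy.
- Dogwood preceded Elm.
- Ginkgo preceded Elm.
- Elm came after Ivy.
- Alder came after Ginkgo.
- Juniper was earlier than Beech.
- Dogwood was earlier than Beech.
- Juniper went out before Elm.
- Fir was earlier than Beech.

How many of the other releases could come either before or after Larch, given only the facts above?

5

Forced after Larch: Beech, Elm, Ivy, and Juniper.
That leaves Alder, Dogwood, Fir, Ginkgo, and Hazel with no forced order relative to Larch — 5.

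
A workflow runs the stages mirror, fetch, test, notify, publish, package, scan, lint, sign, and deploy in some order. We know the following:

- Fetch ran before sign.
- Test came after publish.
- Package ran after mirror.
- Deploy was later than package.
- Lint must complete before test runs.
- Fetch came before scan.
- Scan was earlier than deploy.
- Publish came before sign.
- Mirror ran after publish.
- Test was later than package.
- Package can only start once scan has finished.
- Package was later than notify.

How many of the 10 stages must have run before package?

Directly stated before package: mirror, notify, and scan.
Fetch reaches package via fetch → scan → package.
Publish reaches package via publish → mirror → package.
That's fetch, mirror, notify, publish, and scan — 5 in all.

5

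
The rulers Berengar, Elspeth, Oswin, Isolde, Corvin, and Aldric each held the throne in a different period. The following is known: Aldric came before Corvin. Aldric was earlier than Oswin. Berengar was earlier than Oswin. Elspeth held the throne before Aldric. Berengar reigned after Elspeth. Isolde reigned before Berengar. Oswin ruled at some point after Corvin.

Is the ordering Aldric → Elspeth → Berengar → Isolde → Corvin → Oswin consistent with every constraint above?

The constraints require Isolde before Berengar, but in the proposed sequence Berengar appears ahead of Isolde. That one violation is enough.

no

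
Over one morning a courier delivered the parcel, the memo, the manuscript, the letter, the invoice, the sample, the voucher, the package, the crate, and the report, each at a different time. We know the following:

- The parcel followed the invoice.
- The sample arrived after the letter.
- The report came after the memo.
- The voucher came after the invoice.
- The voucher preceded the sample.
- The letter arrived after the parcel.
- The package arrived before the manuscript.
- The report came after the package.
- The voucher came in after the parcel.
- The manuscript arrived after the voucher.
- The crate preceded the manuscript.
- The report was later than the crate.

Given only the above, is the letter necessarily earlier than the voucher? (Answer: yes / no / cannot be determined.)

cannot be determined

No chain of stated constraints runs from the letter to the voucher, and none runs from the voucher to the letter either.
So the relative order of the letter and the voucher is not fixed by the given facts.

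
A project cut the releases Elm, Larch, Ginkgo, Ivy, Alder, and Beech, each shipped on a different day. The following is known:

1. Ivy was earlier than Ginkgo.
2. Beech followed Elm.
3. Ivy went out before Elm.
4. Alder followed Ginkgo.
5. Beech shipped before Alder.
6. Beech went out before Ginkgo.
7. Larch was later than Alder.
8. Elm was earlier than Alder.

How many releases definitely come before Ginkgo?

3

Directly stated before Ginkgo: Beech and Ivy.
Elm reaches Ginkgo via Elm → Beech → Ginkgo.
No chain forces Alder (or any of the others) ahead of Ginkgo.
That's Beech, Elm, and Ivy — 3 in all.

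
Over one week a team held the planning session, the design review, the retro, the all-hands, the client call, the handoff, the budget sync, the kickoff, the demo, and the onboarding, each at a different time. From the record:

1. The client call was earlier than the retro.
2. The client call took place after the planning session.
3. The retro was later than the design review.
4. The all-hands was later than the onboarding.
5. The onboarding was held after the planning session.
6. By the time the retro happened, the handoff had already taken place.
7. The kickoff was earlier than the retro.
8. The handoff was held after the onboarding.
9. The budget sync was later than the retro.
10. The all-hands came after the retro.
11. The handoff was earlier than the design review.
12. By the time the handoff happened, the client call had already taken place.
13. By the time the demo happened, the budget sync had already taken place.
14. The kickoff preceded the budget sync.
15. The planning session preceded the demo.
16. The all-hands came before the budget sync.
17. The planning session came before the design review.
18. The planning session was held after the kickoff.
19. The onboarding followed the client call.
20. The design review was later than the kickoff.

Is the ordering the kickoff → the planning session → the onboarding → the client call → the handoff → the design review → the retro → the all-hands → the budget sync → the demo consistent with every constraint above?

The constraints require the client call before the onboarding, but in the proposed sequence the onboarding appears ahead of the client call. That one violation is enough.

no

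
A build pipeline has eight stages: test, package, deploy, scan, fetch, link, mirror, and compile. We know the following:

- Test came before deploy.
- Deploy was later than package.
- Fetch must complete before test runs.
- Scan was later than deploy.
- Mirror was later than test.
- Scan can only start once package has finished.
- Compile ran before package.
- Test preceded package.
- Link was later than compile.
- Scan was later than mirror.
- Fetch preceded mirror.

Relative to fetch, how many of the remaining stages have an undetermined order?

Forced after fetch: deploy, mirror, package, scan, and test.
That leaves compile and link with no forced order relative to fetch — 2.

2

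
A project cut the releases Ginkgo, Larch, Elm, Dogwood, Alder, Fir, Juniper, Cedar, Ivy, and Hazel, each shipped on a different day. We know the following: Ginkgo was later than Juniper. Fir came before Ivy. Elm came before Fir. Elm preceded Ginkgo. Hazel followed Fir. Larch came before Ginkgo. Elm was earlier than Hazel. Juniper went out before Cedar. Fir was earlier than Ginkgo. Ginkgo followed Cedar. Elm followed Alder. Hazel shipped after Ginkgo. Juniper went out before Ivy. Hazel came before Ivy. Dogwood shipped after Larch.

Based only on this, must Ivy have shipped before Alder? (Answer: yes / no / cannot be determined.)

no

Tracing the constraints gives Alder → Elm → Fir → Ivy, so Alder must come before Ivy.
That means Ivy cannot be before Alder.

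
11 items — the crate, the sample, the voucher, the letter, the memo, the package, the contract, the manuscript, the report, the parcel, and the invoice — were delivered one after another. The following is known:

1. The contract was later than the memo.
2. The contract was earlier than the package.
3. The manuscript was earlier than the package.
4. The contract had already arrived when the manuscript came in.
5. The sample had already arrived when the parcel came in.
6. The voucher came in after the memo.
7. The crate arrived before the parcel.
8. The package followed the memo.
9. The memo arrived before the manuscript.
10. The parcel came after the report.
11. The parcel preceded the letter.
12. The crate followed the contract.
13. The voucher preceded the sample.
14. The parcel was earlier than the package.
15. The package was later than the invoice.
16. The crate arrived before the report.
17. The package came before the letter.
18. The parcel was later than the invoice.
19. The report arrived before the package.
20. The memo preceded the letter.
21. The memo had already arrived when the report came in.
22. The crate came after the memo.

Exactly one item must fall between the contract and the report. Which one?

the crate

Tracing the constraints gives the contract → the crate → the report, so the crate sits after the contract and before the report.
No other item is forced both after the contract and before the report.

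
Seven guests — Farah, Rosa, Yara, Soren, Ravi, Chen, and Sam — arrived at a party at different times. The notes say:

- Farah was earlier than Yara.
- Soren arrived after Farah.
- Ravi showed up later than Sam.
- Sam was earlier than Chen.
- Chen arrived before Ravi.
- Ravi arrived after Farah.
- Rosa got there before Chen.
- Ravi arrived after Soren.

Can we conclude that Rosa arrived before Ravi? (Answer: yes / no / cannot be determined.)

Chain the constraints: Rosa → Chen → Ravi. Each link is directly stated, so Rosa comes before Ravi.

yes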